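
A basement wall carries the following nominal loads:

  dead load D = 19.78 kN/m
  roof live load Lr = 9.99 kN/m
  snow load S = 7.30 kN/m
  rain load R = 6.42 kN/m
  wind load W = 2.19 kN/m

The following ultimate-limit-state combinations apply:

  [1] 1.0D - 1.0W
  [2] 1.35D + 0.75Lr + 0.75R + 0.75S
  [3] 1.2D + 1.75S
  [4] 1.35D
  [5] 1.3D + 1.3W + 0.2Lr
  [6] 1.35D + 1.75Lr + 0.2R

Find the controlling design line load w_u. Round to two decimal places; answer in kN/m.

[1] 1.0(19.78) - 1.0(2.19) = 19.78 - 2.19 = 17.59
[2] 1.35(19.78) + 0.75(9.99) + 0.75(6.42) + 0.75(7.30) = 26.70 + 7.49 + 4.82 + 5.48 = 44.49
[3] 1.2(19.78) + 1.75(7.30) = 36.51
[4] 1.35(19.78) = 26.70
[5] 1.3(19.78) + 1.3(2.19) + 0.2(9.99) = 25.71 + 2.85 + 2.00 = 30.56
[6] 1.35(19.78) + 1.75(9.99) + 0.2(6.42) = 45.47
The controlling combination is 6, giving 45.47 kN/m.

45.47 kN/m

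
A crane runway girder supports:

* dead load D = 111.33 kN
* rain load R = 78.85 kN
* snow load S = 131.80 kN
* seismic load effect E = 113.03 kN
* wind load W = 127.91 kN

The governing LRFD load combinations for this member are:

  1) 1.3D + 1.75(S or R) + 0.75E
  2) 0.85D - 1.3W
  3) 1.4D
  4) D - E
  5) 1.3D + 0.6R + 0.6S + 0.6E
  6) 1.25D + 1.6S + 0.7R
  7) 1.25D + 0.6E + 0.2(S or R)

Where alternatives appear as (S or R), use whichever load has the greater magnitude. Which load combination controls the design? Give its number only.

(S or R) → S = 131.80 kN.
1) 1.3(111.33) + 1.75(131.80) + 0.75(113.03) = 460.15
2) 0.85(111.33) - 1.3(127.91) = -71.65
3) 1.4(111.33) = 155.86
4) 1.0(111.33) - 1.0(113.03) = -1.70
5) 1.3(111.33) + 0.6(78.85) + 0.6(131.80) + 0.6(113.03) = 338.94
6) 1.25(111.33) + 1.6(131.80) + 0.7(78.85) = 405.24
7) 1.25(111.33) + 0.6(113.03) + 0.2(131.80) = 233.34
The largest value is 460.15 kN from combination 1.

Combination 1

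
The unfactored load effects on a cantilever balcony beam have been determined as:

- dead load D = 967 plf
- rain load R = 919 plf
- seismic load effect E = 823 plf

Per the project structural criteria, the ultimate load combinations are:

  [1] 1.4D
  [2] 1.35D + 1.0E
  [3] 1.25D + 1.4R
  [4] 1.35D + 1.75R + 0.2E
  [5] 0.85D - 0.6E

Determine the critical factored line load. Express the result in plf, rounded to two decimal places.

[1] 1.4(967) = 1353.80
[2] 1.35(967) + 1.0(823) = 1305.45 + 823.00 = 2128.45
[3] 1.25(967) + 1.4(919) = 1208.75 + 1286.60 = 2495.35
[4] 1.35(967) + 1.75(919) + 0.2(823) = 1305.45 + 1608.25 + 164.60 = 3078.30
[5] 0.85(967) - 0.6(823) = 821.95 - 493.80 = 328.15
Maximum is from combination 4.

3078.30 plf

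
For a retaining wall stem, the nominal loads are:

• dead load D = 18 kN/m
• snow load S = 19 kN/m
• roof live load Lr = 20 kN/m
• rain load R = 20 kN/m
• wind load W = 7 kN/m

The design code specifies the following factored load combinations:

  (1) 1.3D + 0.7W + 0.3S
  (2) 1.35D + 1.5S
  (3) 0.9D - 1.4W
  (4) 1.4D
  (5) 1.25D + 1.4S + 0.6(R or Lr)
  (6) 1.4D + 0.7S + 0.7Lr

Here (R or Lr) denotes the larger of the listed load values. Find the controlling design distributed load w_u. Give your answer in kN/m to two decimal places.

(R or Lr) → R = 20 kN/m.
(1) 1.3(18) + 0.7(7) + 0.3(19) = 23.40 + 4.90 + 5.70 = 34.00
(2) 1.35(18) + 1.5(19) = 24.30 + 28.50 = 52.80
(3) 0.9(18) - 1.4(7) = 16.20 - 9.80 = 6.40
(4) 1.4(18) = 25.20
(5) 1.25(18) + 1.4(19) + 0.6(20) = 22.50 + 26.60 + 12.00 = 61.10
(6) 1.4(18) + 0.7(19) + 0.7(20) = 25.20 + 13.30 + 14.00 = 52.50
The controlling combination is 5, giving 61.10 kN/m.

61.10 kN/m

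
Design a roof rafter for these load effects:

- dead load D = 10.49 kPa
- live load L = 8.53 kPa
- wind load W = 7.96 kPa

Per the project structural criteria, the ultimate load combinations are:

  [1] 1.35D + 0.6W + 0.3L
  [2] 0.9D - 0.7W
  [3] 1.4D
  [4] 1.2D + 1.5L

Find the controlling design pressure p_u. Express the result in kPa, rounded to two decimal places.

25.38 kPa

[1] 1.35(10.49) + 0.6(7.96) + 0.3(8.53) = 14.16 + 4.78 + 2.56 = 21.50
[2] 0.9(10.49) - 0.7(7.96) = 9.44 - 5.57 = 3.87
[3] 1.4(10.49) = 14.69
[4] 1.2(10.49) + 1.5(8.53) = 25.38
The controlling combination is 4, giving 25.38 kPa.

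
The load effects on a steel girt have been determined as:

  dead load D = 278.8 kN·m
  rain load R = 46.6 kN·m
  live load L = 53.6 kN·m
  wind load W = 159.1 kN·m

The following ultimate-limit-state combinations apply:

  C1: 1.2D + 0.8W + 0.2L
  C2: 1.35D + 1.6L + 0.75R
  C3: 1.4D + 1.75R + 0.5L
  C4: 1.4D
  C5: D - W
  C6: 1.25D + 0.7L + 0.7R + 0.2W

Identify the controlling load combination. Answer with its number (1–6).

Combination 3

C1: 1.2(278.8) + 0.8(159.1) + 0.2(53.6) = 472.6
C2: 1.35(278.8) + 1.6(53.6) + 0.75(46.6) = 497.1
C3: 1.4(278.8) + 1.75(46.6) + 0.5(53.6) = 498.7
C4: 1.4(278.8) = 390.3
C5: 1.0(278.8) - 1.0(159.1) = 119.7
C6: 1.25(278.8) + 0.7(53.6) + 0.7(46.6) + 0.2(159.1) = 450.5
The largest value is 498.7 kN·m from combination 3.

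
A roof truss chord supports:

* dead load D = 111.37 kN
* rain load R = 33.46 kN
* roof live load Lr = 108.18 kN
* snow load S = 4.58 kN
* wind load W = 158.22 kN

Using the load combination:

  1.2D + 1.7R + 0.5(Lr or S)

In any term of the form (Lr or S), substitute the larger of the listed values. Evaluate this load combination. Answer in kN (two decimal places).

(Lr or S) → Lr = 108.18 kN.
1.2(111.37) + 1.7(33.46) + 0.5(108.18) = 244.62
P_u = 244.62 kN.

244.62 kN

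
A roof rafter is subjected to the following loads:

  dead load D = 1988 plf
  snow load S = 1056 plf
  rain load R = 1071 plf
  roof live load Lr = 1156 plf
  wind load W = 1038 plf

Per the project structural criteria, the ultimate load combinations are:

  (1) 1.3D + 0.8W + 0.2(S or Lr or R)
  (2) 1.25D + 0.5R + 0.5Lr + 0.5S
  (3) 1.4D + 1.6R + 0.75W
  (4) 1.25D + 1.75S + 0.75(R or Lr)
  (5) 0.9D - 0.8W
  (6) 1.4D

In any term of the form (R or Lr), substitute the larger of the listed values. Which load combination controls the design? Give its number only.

Combination 3

(S or Lr or R) → Lr = 1156 plf; (R or Lr) → Lr = 1156 plf.
(1) 1.3(1988) + 0.8(1038) + 0.2(1156) = 2584.40 + 830.40 + 231.20 = 3646.00
(2) 1.25(1988) + 0.5(1071) + 0.5(1156) + 0.5(1056) = 2485.00 + 535.50 + 578.00 + 528.00 = 4126.50
(3) 1.4(1988) + 1.6(1071) + 0.75(1038) = 2783.20 + 1713.60 + 778.50 = 5275.30
(4) 1.25(1988) + 1.75(1056) + 0.75(1156) = 2485.00 + 1848.00 + 867.00 = 5200.00
(5) 0.9(1988) - 0.8(1038) = 1789.20 - 830.40 = 958.80
(6) 1.4(1988) = 2783.20
The largest value is 5275.30 plf from combination 3.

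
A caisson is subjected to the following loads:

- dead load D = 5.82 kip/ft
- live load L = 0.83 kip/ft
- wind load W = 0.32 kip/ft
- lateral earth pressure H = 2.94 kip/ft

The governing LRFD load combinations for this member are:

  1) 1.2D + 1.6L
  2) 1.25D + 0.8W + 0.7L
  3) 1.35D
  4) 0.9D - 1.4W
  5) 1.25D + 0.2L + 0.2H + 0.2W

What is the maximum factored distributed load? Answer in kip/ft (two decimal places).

8.31 kip/ft

1) 1.2(5.82) + 1.6(0.83) = 6.98 + 1.33 = 8.31
2) 1.25(5.82) + 0.8(0.32) + 0.7(0.83) = 8.11
3) 1.35(5.82) = 7.86
4) 0.9(5.82) - 1.4(0.32) = 5.24 - 0.45 = 4.79
5) 1.25(5.82) + 0.2(0.83) + 0.2(2.94) + 0.2(0.32) = 8.09
The controlling combination is 1, giving 8.31 kip/ft.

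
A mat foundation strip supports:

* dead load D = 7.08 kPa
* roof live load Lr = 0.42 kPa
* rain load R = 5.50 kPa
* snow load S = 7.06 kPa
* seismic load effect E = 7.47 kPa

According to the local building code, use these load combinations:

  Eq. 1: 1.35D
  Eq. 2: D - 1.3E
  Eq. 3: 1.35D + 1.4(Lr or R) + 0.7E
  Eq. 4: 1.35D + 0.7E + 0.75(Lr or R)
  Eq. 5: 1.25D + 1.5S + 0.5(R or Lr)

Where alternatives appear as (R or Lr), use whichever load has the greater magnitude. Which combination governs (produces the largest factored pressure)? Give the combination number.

(Lr or R) → R = 5.50 kPa; (R or Lr) → R = 5.50 kPa.
Eq. 1: 1.35(7.08) = 9.56
Eq. 2: 1.0(7.08) - 1.3(7.47) = -2.63
Eq. 3: 1.35(7.08) + 1.4(5.50) + 0.7(7.47) = 22.49
Eq. 4: 1.35(7.08) + 0.7(7.47) + 0.75(5.50) = 18.91
Eq. 5: 1.25(7.08) + 1.5(7.06) + 0.5(5.50) = 22.19
The largest value is 22.49 kPa from combination 3.

Combination 3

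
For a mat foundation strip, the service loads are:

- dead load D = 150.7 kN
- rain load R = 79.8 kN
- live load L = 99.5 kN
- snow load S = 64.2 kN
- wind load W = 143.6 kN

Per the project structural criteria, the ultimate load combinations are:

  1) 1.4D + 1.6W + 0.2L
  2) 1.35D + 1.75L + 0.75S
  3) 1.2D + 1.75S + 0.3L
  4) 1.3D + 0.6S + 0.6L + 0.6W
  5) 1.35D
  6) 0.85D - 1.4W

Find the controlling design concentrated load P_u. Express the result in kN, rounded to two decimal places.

1) 1.4(150.7) + 1.6(143.6) + 0.2(99.5) = 210.98 + 229.76 + 19.90 = 460.64
2) 1.35(150.7) + 1.75(99.5) + 0.75(64.2) = 425.72
3) 1.2(150.7) + 1.75(64.2) + 0.3(99.5) = 180.84 + 112.35 + 29.85 = 323.04
4) 1.3(150.7) + 0.6(64.2) + 0.6(99.5) + 0.6(143.6) = 195.91 + 38.52 + 59.70 + 86.16 = 380.29
5) 1.35(150.7) = 203.45
6) 0.85(150.7) - 1.4(143.6) = -72.95
The controlling combination is 1, giving 460.64 kN.

460.64 kN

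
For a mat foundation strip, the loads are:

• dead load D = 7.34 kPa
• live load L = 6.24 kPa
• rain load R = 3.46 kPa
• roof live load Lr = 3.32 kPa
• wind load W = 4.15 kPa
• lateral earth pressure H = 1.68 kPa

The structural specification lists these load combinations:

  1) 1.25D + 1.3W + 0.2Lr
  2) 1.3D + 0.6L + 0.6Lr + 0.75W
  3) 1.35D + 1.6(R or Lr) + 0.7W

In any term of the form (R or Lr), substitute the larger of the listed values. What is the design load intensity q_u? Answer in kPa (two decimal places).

(R or Lr) → R = 3.46 kPa.
1) 1.25(7.34) + 1.3(4.15) + 0.2(3.32) = 15.23
2) 1.3(7.34) + 0.6(6.24) + 0.6(3.32) + 0.75(4.15) = 18.39
3) 1.35(7.34) + 1.6(3.46) + 0.7(4.15) = 18.35
The controlling combination is 2, giving 18.39 kPa.

18.39 kPa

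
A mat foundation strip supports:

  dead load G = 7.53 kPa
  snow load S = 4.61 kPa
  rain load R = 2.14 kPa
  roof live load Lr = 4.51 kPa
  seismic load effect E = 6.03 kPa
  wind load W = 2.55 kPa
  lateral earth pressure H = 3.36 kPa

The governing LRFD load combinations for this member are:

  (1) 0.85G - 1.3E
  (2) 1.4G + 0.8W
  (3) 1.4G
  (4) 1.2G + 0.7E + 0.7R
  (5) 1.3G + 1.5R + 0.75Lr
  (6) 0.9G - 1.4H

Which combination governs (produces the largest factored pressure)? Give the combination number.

(1) 0.85(7.53) - 1.3(6.03) = -1.44
(2) 1.4(7.53) + 0.8(2.55) = 12.58
(3) 1.4(7.53) = 10.54
(4) 1.2(7.53) + 0.7(6.03) + 0.7(2.14) = 14.76
(5) 1.3(7.53) + 1.5(2.14) + 0.75(4.51) = 16.38
(6) 0.9(7.53) - 1.4(3.36) = 2.07
The largest value is 16.38 kPa from combination 5.

Combination 5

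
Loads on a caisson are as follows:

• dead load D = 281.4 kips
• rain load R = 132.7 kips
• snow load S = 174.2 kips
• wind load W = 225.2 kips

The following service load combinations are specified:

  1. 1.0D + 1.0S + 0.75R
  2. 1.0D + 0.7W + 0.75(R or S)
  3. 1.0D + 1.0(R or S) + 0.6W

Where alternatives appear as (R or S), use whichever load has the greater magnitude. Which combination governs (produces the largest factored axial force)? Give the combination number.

(R or S) → S = 174.2 kips.
1. 1.0(281.4) + 1.0(174.2) + 0.75(132.7) = 555.13
2. 1.0(281.4) + 0.7(225.2) + 0.75(174.2) = 569.69
3. 1.0(281.4) + 1.0(174.2) + 0.6(225.2) = 590.72
The largest value is 590.72 kips from combination 3.

Combination 3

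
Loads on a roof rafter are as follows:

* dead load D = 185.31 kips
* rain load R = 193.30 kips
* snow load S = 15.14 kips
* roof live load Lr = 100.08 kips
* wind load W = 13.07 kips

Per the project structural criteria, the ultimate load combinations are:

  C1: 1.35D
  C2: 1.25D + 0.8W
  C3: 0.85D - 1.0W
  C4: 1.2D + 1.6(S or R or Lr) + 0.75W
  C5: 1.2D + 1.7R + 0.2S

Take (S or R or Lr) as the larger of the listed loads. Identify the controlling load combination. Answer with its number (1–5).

(S or R or Lr) → R = 193.30 kips.
C1: 1.35(185.31) = 250.17
C2: 1.25(185.31) + 0.8(13.07) = 242.09
C3: 0.85(185.31) - 1.0(13.07) = 144.44
C4: 1.2(185.31) + 1.6(193.30) + 0.75(13.07) = 541.45
C5: 1.2(185.31) + 1.7(193.30) + 0.2(15.14) = 554.01
The largest value is 554.01 kips from combination 5.

Combination 5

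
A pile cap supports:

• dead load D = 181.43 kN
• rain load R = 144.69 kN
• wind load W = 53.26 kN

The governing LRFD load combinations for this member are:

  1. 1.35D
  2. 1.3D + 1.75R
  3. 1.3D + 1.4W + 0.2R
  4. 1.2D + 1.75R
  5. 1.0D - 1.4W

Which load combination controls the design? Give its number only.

Combination 2

1. 1.35(181.43) = 244.93
2. 1.3(181.43) + 1.75(144.69) = 489.07
3. 1.3(181.43) + 1.4(53.26) + 0.2(144.69) = 339.36
4. 1.2(181.43) + 1.75(144.69) = 470.92
5. 1.0(181.43) - 1.4(53.26) = 106.87
The largest value is 489.07 kN from combination 2.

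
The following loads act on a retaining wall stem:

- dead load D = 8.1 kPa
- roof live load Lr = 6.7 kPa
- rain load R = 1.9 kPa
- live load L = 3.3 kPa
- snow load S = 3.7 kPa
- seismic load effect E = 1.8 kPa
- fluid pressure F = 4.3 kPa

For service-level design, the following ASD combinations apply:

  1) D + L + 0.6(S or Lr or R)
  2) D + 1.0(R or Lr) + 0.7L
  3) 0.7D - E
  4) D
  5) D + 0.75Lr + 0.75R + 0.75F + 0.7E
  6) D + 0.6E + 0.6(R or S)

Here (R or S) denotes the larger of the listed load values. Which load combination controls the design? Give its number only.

Combination 5

(S or Lr or R) → Lr = 6.7 kPa; (R or Lr) → Lr = 6.7 kPa; (R or S) → S = 3.7 kPa.
1) 1.0(8.1) + 1.0(3.3) + 0.6(6.7) = 8.1 + 3.3 + 4.0 = 15.4
2) 1.0(8.1) + 1.0(6.7) + 0.7(3.3) = 8.1 + 6.7 + 2.3 = 17.1
3) 0.7(8.1) - 1.0(1.8) = 5.7 - 1.8 = 3.9
4) 1.0(8.1) = 8.1
5) 1.0(8.1) + 0.75(6.7) + 0.75(1.9) + 0.75(4.3) + 0.7(1.8) = 8.1 + 5.0 + 1.4 + 3.2 + 1.3 = 19.0
6) 1.0(8.1) + 0.6(1.8) + 0.6(3.7) = 8.1 + 1.1 + 2.2 = 11.4
The largest value is 19.0 kPa from combination 5.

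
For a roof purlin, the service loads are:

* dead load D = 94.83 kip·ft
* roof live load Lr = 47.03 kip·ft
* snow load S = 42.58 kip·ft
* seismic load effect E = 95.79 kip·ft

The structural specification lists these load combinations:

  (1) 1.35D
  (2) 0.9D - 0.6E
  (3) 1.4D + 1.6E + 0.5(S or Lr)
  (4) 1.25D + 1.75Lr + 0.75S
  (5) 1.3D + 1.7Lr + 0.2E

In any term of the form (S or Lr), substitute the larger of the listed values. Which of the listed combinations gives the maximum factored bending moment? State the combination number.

(S or Lr) → Lr = 47.03 kip·ft.
(1) 1.35(94.83) = 128.02
(2) 0.9(94.83) - 0.6(95.79) = 27.87
(3) 1.4(94.83) + 1.6(95.79) + 0.5(47.03) = 309.54
(4) 1.25(94.83) + 1.75(47.03) + 0.75(42.58) = 232.78
(5) 1.3(94.83) + 1.7(47.03) + 0.2(95.79) = 222.39
The largest value is 309.54 kip·ft from combination 3.

Combination 3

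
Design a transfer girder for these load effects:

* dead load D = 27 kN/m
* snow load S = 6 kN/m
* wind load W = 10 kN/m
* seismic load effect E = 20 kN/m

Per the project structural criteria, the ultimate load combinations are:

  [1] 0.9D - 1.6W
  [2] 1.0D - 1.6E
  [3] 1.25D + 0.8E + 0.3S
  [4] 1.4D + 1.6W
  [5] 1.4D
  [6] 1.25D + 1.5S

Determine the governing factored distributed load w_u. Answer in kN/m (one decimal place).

53.8 kN/m

[1] 0.9(27) - 1.6(10) = 24.3 - 16.0 = 8.3
[2] 1.0(27) - 1.6(20) = 27.0 - 32.0 = -5.0
[3] 1.25(27) + 0.8(20) + 0.3(6) = 33.8 + 16.0 + 1.8 = 51.6
[4] 1.4(27) + 1.6(10) = 37.8 + 16.0 = 53.8
[5] 1.4(27) = 37.8
[6] 1.25(27) + 1.5(6) = 33.8 + 9.0 = 42.8
Maximum is from combination 4.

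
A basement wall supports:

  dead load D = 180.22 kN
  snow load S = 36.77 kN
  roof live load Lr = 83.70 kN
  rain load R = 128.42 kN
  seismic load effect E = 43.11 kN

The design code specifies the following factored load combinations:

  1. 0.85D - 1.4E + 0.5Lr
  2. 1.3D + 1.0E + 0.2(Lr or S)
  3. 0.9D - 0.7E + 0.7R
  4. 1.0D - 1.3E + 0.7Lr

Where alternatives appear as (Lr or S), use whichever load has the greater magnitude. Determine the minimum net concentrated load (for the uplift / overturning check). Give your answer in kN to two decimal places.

134.68 kN

(Lr or S) → Lr = 83.70 kN.
1. 0.85(180.22) - 1.4(43.11) + 0.5(83.70) = 134.68
2. 1.3(180.22) + 1.0(43.11) + 0.2(83.70) = 294.14
3. 0.9(180.22) - 0.7(43.11) + 0.7(128.42) = 221.92
4. 1.0(180.22) - 1.3(43.11) + 0.7(83.70) = 182.77
Combination 1 gives the minimum: 134.68 kN.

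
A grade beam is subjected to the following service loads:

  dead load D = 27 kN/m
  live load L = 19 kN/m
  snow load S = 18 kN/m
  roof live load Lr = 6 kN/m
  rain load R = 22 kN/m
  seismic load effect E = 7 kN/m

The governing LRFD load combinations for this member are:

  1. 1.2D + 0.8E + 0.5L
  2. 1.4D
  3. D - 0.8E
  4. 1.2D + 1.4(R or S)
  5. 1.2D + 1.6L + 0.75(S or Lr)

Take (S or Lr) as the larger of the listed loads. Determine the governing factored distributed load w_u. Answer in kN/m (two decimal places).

(R or S) → R = 22 kN/m; (S or Lr) → S = 18 kN/m.
1. 1.2(27) + 0.8(7) + 0.5(19) = 32.40 + 5.60 + 9.50 = 47.50
2. 1.4(27) = 37.80
3. 1.0(27) - 0.8(7) = 27.00 - 5.60 = 21.40
4. 1.2(27) + 1.4(22) = 32.40 + 30.80 = 63.20
5. 1.2(27) + 1.6(19) + 0.75(18) = 32.40 + 30.40 + 13.50 = 76.30
Maximum is from combination 5.

76.30 kN/m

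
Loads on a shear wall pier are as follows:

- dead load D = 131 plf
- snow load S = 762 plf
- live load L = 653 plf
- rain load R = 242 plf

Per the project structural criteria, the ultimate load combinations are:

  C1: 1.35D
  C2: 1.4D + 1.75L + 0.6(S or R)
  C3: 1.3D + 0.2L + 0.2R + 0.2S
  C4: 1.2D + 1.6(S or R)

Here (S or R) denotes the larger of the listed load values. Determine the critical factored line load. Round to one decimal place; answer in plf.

(S or R) → S = 762 plf.
C1: 1.35(131) = 176.9
C2: 1.4(131) + 1.75(653) + 0.6(762) = 183.4 + 1142.8 + 457.2 = 1783.4
C3: 1.3(131) + 0.2(653) + 0.2(242) + 0.2(762) = 170.3 + 130.6 + 48.4 + 152.4 = 501.7
C4: 1.2(131) + 1.6(762) = 157.2 + 1219.2 = 1376.4
The controlling combination is 2, giving 1783.4 plf.

1783.4 plf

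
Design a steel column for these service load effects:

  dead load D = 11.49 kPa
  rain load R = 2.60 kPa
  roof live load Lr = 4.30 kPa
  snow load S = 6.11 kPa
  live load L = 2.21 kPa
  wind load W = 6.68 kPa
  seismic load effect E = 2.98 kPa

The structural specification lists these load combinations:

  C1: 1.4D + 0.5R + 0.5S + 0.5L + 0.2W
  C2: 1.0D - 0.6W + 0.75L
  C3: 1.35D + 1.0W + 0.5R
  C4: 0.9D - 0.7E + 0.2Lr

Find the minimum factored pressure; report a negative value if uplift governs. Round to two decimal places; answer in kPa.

C1: 1.4(11.49) + 0.5(2.60) + 0.5(6.11) + 0.5(2.21) + 0.2(6.68) = 22.88
C2: 1.0(11.49) - 0.6(6.68) + 0.75(2.21) = 11.49 - 4.01 + 1.66 = 9.14
C3: 1.35(11.49) + 1.0(6.68) + 0.5(2.60) = 15.51 + 6.68 + 1.30 = 23.49
C4: 0.9(11.49) - 0.7(2.98) + 0.2(4.30) = 9.12
Combination 4 gives the minimum: 9.12 kPa.

9.12 kPa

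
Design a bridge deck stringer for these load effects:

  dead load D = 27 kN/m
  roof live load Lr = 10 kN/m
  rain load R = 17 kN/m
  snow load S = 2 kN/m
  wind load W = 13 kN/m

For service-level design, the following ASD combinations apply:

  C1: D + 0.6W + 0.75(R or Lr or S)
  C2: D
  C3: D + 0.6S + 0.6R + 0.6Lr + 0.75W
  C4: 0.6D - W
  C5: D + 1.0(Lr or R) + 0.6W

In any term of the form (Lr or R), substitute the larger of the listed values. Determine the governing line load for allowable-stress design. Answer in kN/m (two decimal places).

(R or Lr or S) → R = 17 kN/m; (Lr or R) → R = 17 kN/m.
C1: 1.0(27) + 0.6(13) + 0.75(17) = 47.55
C2: 1.0(27) = 27.00
C3: 1.0(27) + 0.6(2) + 0.6(17) + 0.6(10) + 0.75(13) = 54.15
C4: 0.6(27) - 1.0(13) = 3.20
C5: 1.0(27) + 1.0(17) + 0.6(13) = 51.80
Maximum is from combination 3.

54.15 kN/m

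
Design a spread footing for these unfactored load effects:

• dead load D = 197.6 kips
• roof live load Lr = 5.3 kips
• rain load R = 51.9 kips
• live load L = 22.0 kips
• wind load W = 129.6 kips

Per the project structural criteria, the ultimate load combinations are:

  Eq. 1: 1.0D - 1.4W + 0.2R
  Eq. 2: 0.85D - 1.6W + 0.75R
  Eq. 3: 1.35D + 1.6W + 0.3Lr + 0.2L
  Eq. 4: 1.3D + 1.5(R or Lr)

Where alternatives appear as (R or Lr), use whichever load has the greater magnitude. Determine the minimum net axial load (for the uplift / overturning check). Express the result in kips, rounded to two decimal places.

(R or Lr) → R = 51.9 kips.
Eq. 1: 1.0(197.6) - 1.4(129.6) + 0.2(51.9) = 197.60 - 181.44 + 10.38 = 26.54
Eq. 2: 0.85(197.6) - 1.6(129.6) + 0.75(51.9) = -0.48
Eq. 3: 1.35(197.6) + 1.6(129.6) + 0.3(5.3) + 0.2(22.0) = 266.76 + 207.36 + 1.59 + 4.40 = 480.11
Eq. 4: 1.3(197.6) + 1.5(51.9) = 256.88 + 77.85 = 334.73
Combination 2 gives the minimum: -0.48 kips.

-0.48 kips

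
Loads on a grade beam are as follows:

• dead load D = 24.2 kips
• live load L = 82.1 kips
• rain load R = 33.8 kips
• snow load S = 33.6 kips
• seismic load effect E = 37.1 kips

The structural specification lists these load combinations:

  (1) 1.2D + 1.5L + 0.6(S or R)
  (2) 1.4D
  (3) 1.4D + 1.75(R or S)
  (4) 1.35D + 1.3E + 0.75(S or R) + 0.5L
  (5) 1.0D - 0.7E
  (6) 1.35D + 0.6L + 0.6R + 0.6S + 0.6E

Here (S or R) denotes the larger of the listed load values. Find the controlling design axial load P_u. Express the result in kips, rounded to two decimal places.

172.47 kips

(S or R) → R = 33.8 kips; (R or S) → R = 33.8 kips.
(1) 1.2(24.2) + 1.5(82.1) + 0.6(33.8) = 29.04 + 123.15 + 20.28 = 172.47
(2) 1.4(24.2) = 33.88
(3) 1.4(24.2) + 1.75(33.8) = 33.88 + 59.15 = 93.03
(4) 1.35(24.2) + 1.3(37.1) + 0.75(33.8) + 0.5(82.1) = 32.67 + 48.23 + 25.35 + 41.05 = 147.30
(5) 1.0(24.2) - 0.7(37.1) = 24.20 - 25.97 = -1.77
(6) 1.35(24.2) + 0.6(82.1) + 0.6(33.8) + 0.6(33.6) + 0.6(37.1) = 32.67 + 49.26 + 20.28 + 20.16 + 22.26 = 144.63
Combination 1 governs: P_u = 172.47 kips.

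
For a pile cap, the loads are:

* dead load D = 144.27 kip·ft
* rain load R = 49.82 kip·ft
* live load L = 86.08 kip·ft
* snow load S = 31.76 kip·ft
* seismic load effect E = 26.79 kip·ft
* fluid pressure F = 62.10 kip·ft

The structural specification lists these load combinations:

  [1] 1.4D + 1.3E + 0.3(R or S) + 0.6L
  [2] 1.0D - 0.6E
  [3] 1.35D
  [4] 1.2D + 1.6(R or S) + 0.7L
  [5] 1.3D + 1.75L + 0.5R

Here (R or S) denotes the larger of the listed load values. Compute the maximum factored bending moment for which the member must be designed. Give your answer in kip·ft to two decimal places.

363.10 kip·ft

(R or S) → R = 49.82 kip·ft.
[1] 1.4(144.27) + 1.3(26.79) + 0.3(49.82) + 0.6(86.08) = 303.40
[2] 1.0(144.27) - 0.6(26.79) = 144.27 - 16.07 = 128.20
[3] 1.35(144.27) = 194.76
[4] 1.2(144.27) + 1.6(49.82) + 0.7(86.08) = 173.12 + 79.71 + 60.26 = 313.09
[5] 1.3(144.27) + 1.75(86.08) + 0.5(49.82) = 187.55 + 150.64 + 24.91 = 363.10
The controlling combination is 5, giving 363.10 kip·ft.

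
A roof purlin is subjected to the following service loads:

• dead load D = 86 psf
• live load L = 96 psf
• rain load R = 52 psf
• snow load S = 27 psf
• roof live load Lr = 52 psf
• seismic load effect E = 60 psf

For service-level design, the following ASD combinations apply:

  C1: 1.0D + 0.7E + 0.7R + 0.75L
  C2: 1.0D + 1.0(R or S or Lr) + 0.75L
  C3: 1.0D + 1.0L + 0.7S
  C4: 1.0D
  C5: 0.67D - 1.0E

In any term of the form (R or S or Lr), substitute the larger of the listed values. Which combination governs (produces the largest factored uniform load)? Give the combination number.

Combination 1

(R or S or Lr) → R = 52 psf.
C1: 1.0(86) + 0.7(60) + 0.7(52) + 0.75(96) = 86.0 + 42.0 + 36.4 + 72.0 = 236.4
C2: 1.0(86) + 1.0(52) + 0.75(96) = 86.0 + 52.0 + 72.0 = 210.0
C3: 1.0(86) + 1.0(96) + 0.7(27) = 86.0 + 96.0 + 18.9 = 200.9
C4: 1.0(86) = 86.0
C5: 0.67(86) - 1.0(60) = 57.6 - 60.0 = -2.4
The largest value is 236.4 psf from combination 1.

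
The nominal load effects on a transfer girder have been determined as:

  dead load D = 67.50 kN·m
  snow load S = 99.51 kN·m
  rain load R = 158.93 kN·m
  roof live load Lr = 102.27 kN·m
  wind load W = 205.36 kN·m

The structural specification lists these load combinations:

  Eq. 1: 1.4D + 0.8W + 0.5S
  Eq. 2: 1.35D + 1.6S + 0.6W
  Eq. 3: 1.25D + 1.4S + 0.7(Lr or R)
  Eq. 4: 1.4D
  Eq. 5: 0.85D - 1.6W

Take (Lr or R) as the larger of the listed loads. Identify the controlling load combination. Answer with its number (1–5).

Combination 2

(Lr or R) → R = 158.93 kN·m.
Eq. 1: 1.4(67.50) + 0.8(205.36) + 0.5(99.51) = 308.54
Eq. 2: 1.35(67.50) + 1.6(99.51) + 0.6(205.36) = 373.56
Eq. 3: 1.25(67.50) + 1.4(99.51) + 0.7(158.93) = 334.94
Eq. 4: 1.4(67.50) = 94.50
Eq. 5: 0.85(67.50) - 1.6(205.36) = -271.20
The largest value is 373.56 kN·m from combination 2.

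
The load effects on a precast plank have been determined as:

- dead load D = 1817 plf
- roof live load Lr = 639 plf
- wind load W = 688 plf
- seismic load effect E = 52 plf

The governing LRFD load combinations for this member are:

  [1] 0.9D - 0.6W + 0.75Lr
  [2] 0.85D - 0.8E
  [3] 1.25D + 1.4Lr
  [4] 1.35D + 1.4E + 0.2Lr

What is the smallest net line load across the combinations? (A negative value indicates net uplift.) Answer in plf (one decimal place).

[1] 0.9(1817) - 0.6(688) + 0.75(639) = 1701.8
[2] 0.85(1817) - 0.8(52) = 1502.9
[3] 1.25(1817) + 1.4(639) = 3165.9
[4] 1.35(1817) + 1.4(52) + 0.2(639) = 2653.6
Combination 2 gives the minimum: 1502.9 plf.

1502.9 plf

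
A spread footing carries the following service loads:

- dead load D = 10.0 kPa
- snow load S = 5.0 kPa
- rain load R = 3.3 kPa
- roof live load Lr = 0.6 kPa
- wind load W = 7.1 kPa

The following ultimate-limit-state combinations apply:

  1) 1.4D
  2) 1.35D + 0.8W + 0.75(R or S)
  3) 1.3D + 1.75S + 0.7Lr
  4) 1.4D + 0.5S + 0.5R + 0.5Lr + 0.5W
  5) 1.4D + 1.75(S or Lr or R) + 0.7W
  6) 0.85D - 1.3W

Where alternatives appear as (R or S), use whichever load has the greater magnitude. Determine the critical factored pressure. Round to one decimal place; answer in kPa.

27.7 kPa

(R or S) → S = 5.0 kPa; (S or Lr or R) → S = 5.0 kPa.
1) 1.4(10.0) = 14.0
2) 1.35(10.0) + 0.8(7.1) + 0.75(5.0) = 22.9
3) 1.3(10.0) + 1.75(5.0) + 0.7(0.6) = 13.0 + 8.8 + 0.4 = 22.2
4) 1.4(10.0) + 0.5(5.0) + 0.5(3.3) + 0.5(0.6) + 0.5(7.1) = 22.0
5) 1.4(10.0) + 1.75(5.0) + 0.7(7.1) = 27.7
6) 0.85(10.0) - 1.3(7.1) = 8.5 - 9.2 = -0.7
The controlling combination is 5, giving 27.7 kPa.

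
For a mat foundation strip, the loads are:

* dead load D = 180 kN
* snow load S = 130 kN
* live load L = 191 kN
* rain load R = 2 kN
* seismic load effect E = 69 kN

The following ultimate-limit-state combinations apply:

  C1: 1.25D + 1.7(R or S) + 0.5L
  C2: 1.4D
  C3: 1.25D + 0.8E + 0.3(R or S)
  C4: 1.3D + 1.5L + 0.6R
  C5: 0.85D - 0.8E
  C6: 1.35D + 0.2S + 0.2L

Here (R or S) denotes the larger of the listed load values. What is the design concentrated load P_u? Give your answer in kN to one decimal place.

541.5 kN

(R or S) → S = 130 kN.
C1: 1.25(180) + 1.7(130) + 0.5(191) = 225.0 + 221.0 + 95.5 = 541.5
C2: 1.4(180) = 252.0
C3: 1.25(180) + 0.8(69) + 0.3(130) = 225.0 + 55.2 + 39.0 = 319.2
C4: 1.3(180) + 1.5(191) + 0.6(2) = 234.0 + 286.5 + 1.2 = 521.7
C5: 0.85(180) - 0.8(69) = 153.0 - 55.2 = 97.8
C6: 1.35(180) + 0.2(130) + 0.2(191) = 243.0 + 26.0 + 38.2 = 307.2
Maximum is from combination 1.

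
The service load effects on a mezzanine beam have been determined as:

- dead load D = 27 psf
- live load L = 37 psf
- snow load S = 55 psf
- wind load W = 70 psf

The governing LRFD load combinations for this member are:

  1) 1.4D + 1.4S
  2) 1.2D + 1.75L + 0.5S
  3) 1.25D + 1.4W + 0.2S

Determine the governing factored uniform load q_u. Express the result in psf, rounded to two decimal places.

1) 1.4(27) + 1.4(55) = 114.80
2) 1.2(27) + 1.75(37) + 0.5(55) = 124.65
3) 1.25(27) + 1.4(70) + 0.2(55) = 142.75
Combination 3 governs: q_u = 142.75 psf.

142.75 psf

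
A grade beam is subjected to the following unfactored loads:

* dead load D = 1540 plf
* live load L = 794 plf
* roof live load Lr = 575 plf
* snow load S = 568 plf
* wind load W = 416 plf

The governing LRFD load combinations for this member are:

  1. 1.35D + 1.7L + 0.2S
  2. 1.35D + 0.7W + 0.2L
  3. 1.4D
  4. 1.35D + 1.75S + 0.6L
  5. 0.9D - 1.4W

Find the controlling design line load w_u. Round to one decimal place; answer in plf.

1. 1.35(1540) + 1.7(794) + 0.2(568) = 2079.0 + 1349.8 + 113.6 = 3542.4
2. 1.35(1540) + 0.7(416) + 0.2(794) = 2079.0 + 291.2 + 158.8 = 2529.0
3. 1.4(1540) = 2156.0
4. 1.35(1540) + 1.75(568) + 0.6(794) = 2079.0 + 994.0 + 476.4 = 3549.4
5. 0.9(1540) - 1.4(416) = 1386.0 - 582.4 = 803.6
Combination 4 governs: w_u = 3549.4 plf.

3549.4 plf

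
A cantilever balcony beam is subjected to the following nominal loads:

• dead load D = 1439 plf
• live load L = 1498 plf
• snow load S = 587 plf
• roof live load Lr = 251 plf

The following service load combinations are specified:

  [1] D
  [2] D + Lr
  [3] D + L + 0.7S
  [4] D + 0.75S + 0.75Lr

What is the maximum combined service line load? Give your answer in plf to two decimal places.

[1] 1.0(1439) = 1439.00
[2] 1.0(1439) + 1.0(251) = 1690.00
[3] 1.0(1439) + 1.0(1498) + 0.7(587) = 3347.90
[4] 1.0(1439) + 0.75(587) + 0.75(251) = 2067.50
Combination 3 governs: w = 3347.90 plf.

3347.90 plf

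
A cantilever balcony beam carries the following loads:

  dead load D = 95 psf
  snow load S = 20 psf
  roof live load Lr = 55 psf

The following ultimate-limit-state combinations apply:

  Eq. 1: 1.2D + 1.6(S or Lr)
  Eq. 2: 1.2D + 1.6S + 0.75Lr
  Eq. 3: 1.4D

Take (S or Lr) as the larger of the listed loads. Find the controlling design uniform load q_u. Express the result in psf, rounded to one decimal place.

(S or Lr) → Lr = 55 psf.
Eq. 1: 1.2(95) + 1.6(55) = 114.0 + 88.0 = 202.0
Eq. 2: 1.2(95) + 1.6(20) + 0.75(55) = 114.0 + 32.0 + 41.3 = 187.3
Eq. 3: 1.4(95) = 133.0
Combination 1 governs: q_u = 202.0 psf.

202.0 psf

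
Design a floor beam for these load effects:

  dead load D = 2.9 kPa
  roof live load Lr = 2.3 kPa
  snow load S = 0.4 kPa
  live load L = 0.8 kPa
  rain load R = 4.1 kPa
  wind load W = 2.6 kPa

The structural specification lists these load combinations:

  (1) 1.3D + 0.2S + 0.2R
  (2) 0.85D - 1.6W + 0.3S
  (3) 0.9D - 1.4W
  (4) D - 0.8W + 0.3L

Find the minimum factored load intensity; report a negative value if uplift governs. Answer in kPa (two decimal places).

-1.58 kPa

(1) 1.3(2.9) + 0.2(0.4) + 0.2(4.1) = 3.77 + 0.08 + 0.82 = 4.67
(2) 0.85(2.9) - 1.6(2.6) + 0.3(0.4) = -1.58
(3) 0.9(2.9) - 1.4(2.6) = 2.61 - 3.64 = -1.03
(4) 1.0(2.9) - 0.8(2.6) + 0.3(0.8) = 2.90 - 2.08 + 0.24 = 1.06
Combination 2 gives the minimum: -1.58 kPa.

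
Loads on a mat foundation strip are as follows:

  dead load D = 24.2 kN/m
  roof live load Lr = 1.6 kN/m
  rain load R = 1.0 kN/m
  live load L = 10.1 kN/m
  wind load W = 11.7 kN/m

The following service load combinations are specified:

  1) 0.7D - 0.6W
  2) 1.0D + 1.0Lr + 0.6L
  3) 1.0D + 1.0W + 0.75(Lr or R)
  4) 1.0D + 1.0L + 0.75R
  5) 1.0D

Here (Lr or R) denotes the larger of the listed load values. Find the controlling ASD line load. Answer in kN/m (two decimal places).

(Lr or R) → Lr = 1.6 kN/m.
1) 0.7(24.2) - 0.6(11.7) = 9.92
2) 1.0(24.2) + 1.0(1.6) + 0.6(10.1) = 31.86
3) 1.0(24.2) + 1.0(11.7) + 0.75(1.6) = 37.10
4) 1.0(24.2) + 1.0(10.1) + 0.75(1.0) = 35.05
5) 1.0(24.2) = 24.20
Maximum is from combination 3.

37.10 kN/m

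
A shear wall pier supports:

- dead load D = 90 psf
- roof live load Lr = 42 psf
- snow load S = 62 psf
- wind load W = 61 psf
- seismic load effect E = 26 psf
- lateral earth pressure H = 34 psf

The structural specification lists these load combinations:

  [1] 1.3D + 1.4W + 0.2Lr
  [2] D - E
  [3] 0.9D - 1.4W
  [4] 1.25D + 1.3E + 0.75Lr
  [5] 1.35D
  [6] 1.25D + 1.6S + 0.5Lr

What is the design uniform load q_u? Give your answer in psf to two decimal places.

[1] 1.3(90) + 1.4(61) + 0.2(42) = 117.00 + 85.40 + 8.40 = 210.80
[2] 1.0(90) - 1.0(26) = 90.00 - 26.00 = 64.00
[3] 0.9(90) - 1.4(61) = 81.00 - 85.40 = -4.40
[4] 1.25(90) + 1.3(26) + 0.75(42) = 112.50 + 33.80 + 31.50 = 177.80
[5] 1.35(90) = 121.50
[6] 1.25(90) + 1.6(62) + 0.5(42) = 112.50 + 99.20 + 21.00 = 232.70
Combination 6 governs: q_u = 232.70 psf.

232.70 psf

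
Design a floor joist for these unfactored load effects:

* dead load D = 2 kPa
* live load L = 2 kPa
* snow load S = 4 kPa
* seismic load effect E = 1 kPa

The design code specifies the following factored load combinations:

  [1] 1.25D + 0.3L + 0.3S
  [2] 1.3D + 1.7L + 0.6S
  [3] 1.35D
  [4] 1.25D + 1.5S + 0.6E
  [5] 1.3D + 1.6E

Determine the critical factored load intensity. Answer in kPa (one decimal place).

[1] 1.25(2) + 0.3(2) + 0.3(4) = 4.3
[2] 1.3(2) + 1.7(2) + 0.6(4) = 8.4
[3] 1.35(2) = 2.7
[4] 1.25(2) + 1.5(4) + 0.6(1) = 9.1
[5] 1.3(2) + 1.6(1) = 4.2
The controlling combination is 4, giving 9.1 kPa.

9.1 kPa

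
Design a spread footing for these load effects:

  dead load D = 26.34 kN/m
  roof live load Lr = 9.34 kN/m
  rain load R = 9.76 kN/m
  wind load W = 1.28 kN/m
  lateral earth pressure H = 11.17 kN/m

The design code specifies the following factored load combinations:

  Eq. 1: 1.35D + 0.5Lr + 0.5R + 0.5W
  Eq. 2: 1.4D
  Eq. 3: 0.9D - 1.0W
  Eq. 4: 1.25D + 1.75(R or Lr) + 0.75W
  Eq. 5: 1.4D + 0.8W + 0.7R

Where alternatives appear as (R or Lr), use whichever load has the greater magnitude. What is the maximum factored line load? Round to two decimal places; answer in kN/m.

(R or Lr) → R = 9.76 kN/m.
Eq. 1: 1.35(26.34) + 0.5(9.34) + 0.5(9.76) + 0.5(1.28) = 35.56 + 4.67 + 4.88 + 0.64 = 45.75
Eq. 2: 1.4(26.34) = 36.88
Eq. 3: 0.9(26.34) - 1.0(1.28) = 23.71 - 1.28 = 22.43
Eq. 4: 1.25(26.34) + 1.75(9.76) + 0.75(1.28) = 32.93 + 17.08 + 0.96 = 50.97
Eq. 5: 1.4(26.34) + 0.8(1.28) + 0.7(9.76) = 36.88 + 1.02 + 6.83 = 44.73
Combination 4 governs: w_u = 50.97 kN/m.

50.97 kN/m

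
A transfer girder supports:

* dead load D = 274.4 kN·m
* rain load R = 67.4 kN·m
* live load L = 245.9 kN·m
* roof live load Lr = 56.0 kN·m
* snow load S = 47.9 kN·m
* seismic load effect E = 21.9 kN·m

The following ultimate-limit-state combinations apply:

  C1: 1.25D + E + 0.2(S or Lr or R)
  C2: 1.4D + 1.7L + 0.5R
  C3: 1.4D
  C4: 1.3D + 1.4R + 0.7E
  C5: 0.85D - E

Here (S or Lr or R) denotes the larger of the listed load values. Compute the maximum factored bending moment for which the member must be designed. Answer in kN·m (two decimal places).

(S or Lr or R) → R = 67.4 kN·m.
C1: 1.25(274.4) + 1.0(21.9) + 0.2(67.4) = 343.00 + 21.90 + 13.48 = 378.38
C2: 1.4(274.4) + 1.7(245.9) + 0.5(67.4) = 384.16 + 418.03 + 33.70 = 835.89
C3: 1.4(274.4) = 384.16
C4: 1.3(274.4) + 1.4(67.4) + 0.7(21.9) = 356.72 + 94.36 + 15.33 = 466.41
C5: 0.85(274.4) - 1.0(21.9) = 233.24 - 21.90 = 211.34
Combination 2 governs: M_u = 835.89 kN·m.

835.89 kN·m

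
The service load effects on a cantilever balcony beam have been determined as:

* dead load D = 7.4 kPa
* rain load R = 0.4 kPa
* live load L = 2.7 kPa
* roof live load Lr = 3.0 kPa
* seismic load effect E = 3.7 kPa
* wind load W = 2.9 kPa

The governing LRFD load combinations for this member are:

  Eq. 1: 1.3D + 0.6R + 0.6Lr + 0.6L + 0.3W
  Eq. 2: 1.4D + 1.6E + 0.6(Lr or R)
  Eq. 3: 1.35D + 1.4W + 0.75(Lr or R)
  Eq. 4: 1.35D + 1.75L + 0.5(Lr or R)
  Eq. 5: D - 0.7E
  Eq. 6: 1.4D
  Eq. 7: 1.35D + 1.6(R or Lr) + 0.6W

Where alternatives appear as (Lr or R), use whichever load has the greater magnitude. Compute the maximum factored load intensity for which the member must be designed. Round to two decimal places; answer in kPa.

18.08 kPa

(Lr or R) → Lr = 3.0 kPa; (R or Lr) → Lr = 3.0 kPa.
Eq. 1: 1.3(7.4) + 0.6(0.4) + 0.6(3.0) + 0.6(2.7) + 0.3(2.9) = 9.62 + 0.24 + 1.80 + 1.62 + 0.87 = 14.15
Eq. 2: 1.4(7.4) + 1.6(3.7) + 0.6(3.0) = 10.36 + 5.92 + 1.80 = 18.08
Eq. 3: 1.35(7.4) + 1.4(2.9) + 0.75(3.0) = 9.99 + 4.06 + 2.25 = 16.30
Eq. 4: 1.35(7.4) + 1.75(2.7) + 0.5(3.0) = 9.99 + 4.73 + 1.50 = 16.22
Eq. 5: 1.0(7.4) - 0.7(3.7) = 7.40 - 2.59 = 4.81
Eq. 6: 1.4(7.4) = 10.36
Eq. 7: 1.35(7.4) + 1.6(3.0) + 0.6(2.9) = 9.99 + 4.80 + 1.74 = 16.53
Combination 2 governs: q_u = 18.08 kPa.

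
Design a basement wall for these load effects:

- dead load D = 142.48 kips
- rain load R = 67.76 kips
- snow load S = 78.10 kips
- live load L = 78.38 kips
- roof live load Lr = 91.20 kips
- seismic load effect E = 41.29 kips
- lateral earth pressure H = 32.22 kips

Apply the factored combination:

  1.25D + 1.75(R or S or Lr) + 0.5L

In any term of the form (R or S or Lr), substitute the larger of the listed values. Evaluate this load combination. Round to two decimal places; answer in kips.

376.89 kips

(R or S or Lr) → Lr = 91.20 kips.
1.25(142.48) + 1.75(91.20) + 0.5(78.38) = 178.10 + 159.60 + 39.19 = 376.89
P_u = 376.89 kips.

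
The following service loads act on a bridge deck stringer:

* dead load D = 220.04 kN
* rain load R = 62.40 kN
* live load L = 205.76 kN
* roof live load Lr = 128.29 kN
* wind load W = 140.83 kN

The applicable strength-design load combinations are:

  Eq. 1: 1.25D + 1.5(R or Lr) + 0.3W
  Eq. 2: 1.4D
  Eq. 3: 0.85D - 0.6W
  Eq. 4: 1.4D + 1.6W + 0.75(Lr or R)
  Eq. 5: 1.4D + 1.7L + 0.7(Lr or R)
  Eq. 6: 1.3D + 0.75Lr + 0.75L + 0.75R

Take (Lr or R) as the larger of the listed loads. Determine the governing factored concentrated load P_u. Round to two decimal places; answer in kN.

(R or Lr) → Lr = 128.29 kN; (Lr or R) → Lr = 128.29 kN.
Eq. 1: 1.25(220.04) + 1.5(128.29) + 0.3(140.83) = 509.73
Eq. 2: 1.4(220.04) = 308.06
Eq. 3: 0.85(220.04) - 0.6(140.83) = 102.54
Eq. 4: 1.4(220.04) + 1.6(140.83) + 0.75(128.29) = 629.60
Eq. 5: 1.4(220.04) + 1.7(205.76) + 0.7(128.29) = 308.06 + 349.79 + 89.80 = 747.65
Eq. 6: 1.3(220.04) + 0.75(128.29) + 0.75(205.76) + 0.75(62.40) = 286.05 + 96.22 + 154.32 + 46.80 = 583.39
Maximum is from combination 5.

747.65 kN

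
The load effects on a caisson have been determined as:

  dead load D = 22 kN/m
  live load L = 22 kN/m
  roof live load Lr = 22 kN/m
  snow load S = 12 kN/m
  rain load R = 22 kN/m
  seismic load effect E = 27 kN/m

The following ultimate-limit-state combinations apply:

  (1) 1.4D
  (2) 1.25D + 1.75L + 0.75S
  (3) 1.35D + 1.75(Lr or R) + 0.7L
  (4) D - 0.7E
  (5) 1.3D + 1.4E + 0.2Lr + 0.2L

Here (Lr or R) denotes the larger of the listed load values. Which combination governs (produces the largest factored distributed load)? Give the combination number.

Combination 3

(Lr or R) → Lr = 22 kN/m.
(1) 1.4(22) = 30.80
(2) 1.25(22) + 1.75(22) + 0.75(12) = 27.50 + 38.50 + 9.00 = 75.00
(3) 1.35(22) + 1.75(22) + 0.7(22) = 29.70 + 38.50 + 15.40 = 83.60
(4) 1.0(22) - 0.7(27) = 22.00 - 18.90 = 3.10
(5) 1.3(22) + 1.4(27) + 0.2(22) + 0.2(22) = 28.60 + 37.80 + 4.40 + 4.40 = 75.20
The largest value is 83.60 kN/m from combination 3.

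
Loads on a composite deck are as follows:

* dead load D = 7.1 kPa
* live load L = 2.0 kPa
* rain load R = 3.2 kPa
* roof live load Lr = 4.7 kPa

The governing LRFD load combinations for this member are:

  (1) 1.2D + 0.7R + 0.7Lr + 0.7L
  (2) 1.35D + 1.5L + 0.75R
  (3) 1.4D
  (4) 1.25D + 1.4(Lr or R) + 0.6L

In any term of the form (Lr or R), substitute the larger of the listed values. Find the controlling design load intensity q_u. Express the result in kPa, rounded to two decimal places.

(Lr or R) → Lr = 4.7 kPa.
(1) 1.2(7.1) + 0.7(3.2) + 0.7(4.7) + 0.7(2.0) = 15.45
(2) 1.35(7.1) + 1.5(2.0) + 0.75(3.2) = 14.99
(3) 1.4(7.1) = 9.94
(4) 1.25(7.1) + 1.4(4.7) + 0.6(2.0) = 16.66
Maximum is from combination 4.

16.66 kPa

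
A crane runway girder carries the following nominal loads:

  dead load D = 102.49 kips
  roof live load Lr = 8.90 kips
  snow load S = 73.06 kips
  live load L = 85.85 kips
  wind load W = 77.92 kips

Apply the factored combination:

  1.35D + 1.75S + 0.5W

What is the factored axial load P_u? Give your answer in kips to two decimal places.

305.18 kips

1.35(102.49) + 1.75(73.06) + 0.5(77.92) = 138.36 + 127.86 + 38.96 = 305.18
P_u = 305.18 kips.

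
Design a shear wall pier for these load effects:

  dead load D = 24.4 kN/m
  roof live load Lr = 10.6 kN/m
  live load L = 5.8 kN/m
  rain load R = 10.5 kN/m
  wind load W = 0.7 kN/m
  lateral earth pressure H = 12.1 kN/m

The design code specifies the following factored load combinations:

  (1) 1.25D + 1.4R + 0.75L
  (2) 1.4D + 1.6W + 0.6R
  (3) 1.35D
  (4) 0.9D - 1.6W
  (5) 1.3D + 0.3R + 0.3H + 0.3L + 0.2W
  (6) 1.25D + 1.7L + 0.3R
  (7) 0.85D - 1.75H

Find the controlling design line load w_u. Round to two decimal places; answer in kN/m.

(1) 1.25(24.4) + 1.4(10.5) + 0.75(5.8) = 30.50 + 14.70 + 4.35 = 49.55
(2) 1.4(24.4) + 1.6(0.7) + 0.6(10.5) = 34.16 + 1.12 + 6.30 = 41.58
(3) 1.35(24.4) = 32.94
(4) 0.9(24.4) - 1.6(0.7) = 21.96 - 1.12 = 20.84
(5) 1.3(24.4) + 0.3(10.5) + 0.3(12.1) + 0.3(5.8) + 0.2(0.7) = 31.72 + 3.15 + 3.63 + 1.74 + 0.14 = 40.38
(6) 1.25(24.4) + 1.7(5.8) + 0.3(10.5) = 30.50 + 9.86 + 3.15 = 43.51
(7) 0.85(24.4) - 1.75(12.1) = 20.74 - 21.18 = -0.44
The controlling combination is 1, giving 49.55 kN/m.

49.55 kN/m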